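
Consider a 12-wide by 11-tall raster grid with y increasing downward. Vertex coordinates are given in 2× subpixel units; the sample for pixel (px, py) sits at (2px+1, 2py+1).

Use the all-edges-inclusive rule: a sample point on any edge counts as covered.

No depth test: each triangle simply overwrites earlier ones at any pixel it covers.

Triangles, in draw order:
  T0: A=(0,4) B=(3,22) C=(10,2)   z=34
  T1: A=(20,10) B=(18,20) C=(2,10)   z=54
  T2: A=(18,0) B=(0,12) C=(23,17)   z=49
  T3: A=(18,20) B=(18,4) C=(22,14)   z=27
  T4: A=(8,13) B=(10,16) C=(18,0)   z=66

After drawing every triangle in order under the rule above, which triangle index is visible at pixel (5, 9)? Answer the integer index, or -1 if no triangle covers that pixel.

T0:
  2·area = 186  (B↔C swapped to make it positive)
  edge (0, 4)→(10, 2): d=(10,-2) inclusive
  edge (10, 2)→(3, 22): d=(-7,20) inclusive
  edge (3, 22)→(0, 4): d=(-3,-18) inclusive
    (7,0)@(15, 1): e=[0,-93,279] → .  [on edge]
    (2,1)@(5, 3): e=[0,93,93] → X  [on edge]
    (3,1)@(7, 3): e=[4,53,129] → X
    (4,1)@(9, 3): e=[8,13,165] → X
    (5,1)@(11, 3): e=[12,-27,201] → .
    (0,2)@(1, 5): e=[12,159,15] → X
    (1,2)@(3, 5): e=[16,119,51] → X
    (4,2)@(9, 5): e=[28,-1,159] → .
    (0,3)@(1, 7): e=[32,145,9] → X
    (4,3)@(9, 7): e=[48,-15,153] → .
    (0,4)@(1, 9): e=[52,131,3] → X
    (4,4)@(9, 9): e=[68,-29,147] → .
  covered (24 px):
    . . . . . . . . . . . .
    . . X X X . . . . . . .
    X X X X . . . . . . . .
    X X X X . . . . . . . .
    X X X X . . . . . . . .
    . X X . . . . . . . . .
    . X X . . . . . . . . .
    . X X . . . . . . . . .
    . X . . . . . . . . . .
    . X . . . . . . . . . .
    . X . . . . . . . . . .
T1:
  2·area = 180
  edge (20, 10)→(18, 20): d=(-2,10) inclusive
  edge (18, 20)→(2, 10): d=(-16,-10) inclusive
  edge (2, 10)→(20, 10): d=(18,0) inclusive
    (10,2)@(21, 5): e=[0,270,-90] → .  [on edge]
    (2,5)@(5, 11): e=[148,14,18] → X
    (3,5)@(7, 11): e=[128,34,18] → X
    (4,5)@(9, 11): e=[108,54,18] → X
    (5,5)@(11, 11): e=[88,74,18] → X
    (6,5)@(13, 11): e=[68,94,18] → X
    (7,5)@(15, 11): e=[48,114,18] → X
    (8,5)@(17, 11): e=[28,134,18] → X
    (9,5)@(19, 11): e=[8,154,18] → X
    (10,5)@(21, 11): e=[-12,174,18] → .
    (2,6)@(5, 13): e=[144,-18,54] → .
    (3,6)@(7, 13): e=[124,2,54] → X
    (9,7)@(19, 15): e=[0,90,90] → X  [on edge]
  covered (23 px):
    . . . . . . . . . . . .
    . . . . . . . . . . . .
    . . . . . . . . . . . .
    . . . . . . . . . . . .
    . . . . . . . . . . . .
    . . X X X X X X X X . .
    . . . X X X X X X X . .
    . . . . . X X X X X . .
    . . . . . . . X X . . .
    . . . . . . . . X . . .
    . . . . . . . . . . . .
T2:
  2·area = 366  (B↔C swapped to make it positive)
  edge (18, 0)→(23, 17): d=(5,17) inclusive
  edge (23, 17)→(0, 12): d=(-23,-5) inclusive
  edge (0, 12)→(18, 0): d=(18,-12) inclusive
    (8,0)@(17, 1): e=[22,338,6] → X
    (9,0)@(19, 1): e=[-12,348,30] → .
    (7,1)@(15, 3): e=[66,282,18] → X
    (9,1)@(19, 3): e=[-2,302,66] → .
    (5,2)@(11, 5): e=[144,216,6] → X
    (6,2)@(13, 5): e=[110,226,30] → X
    (9,2)@(19, 5): e=[8,256,102] → X
    (10,2)@(21, 5): e=[-26,266,126] → .
    (4,3)@(9, 7): e=[188,160,18] → X
    (10,3)@(21, 7): e=[-16,220,162] → .
    (2,4)@(5, 9): e=[266,94,6] → X
    (3,4)@(7, 9): e=[232,104,30] → X
    (11,8)@(23, 17): e=[0,0,366] → X  [on edge]
  covered (46 px):
    . . . . . . . . X . . .
    . . . . . . . X X . . .
    . . . . . X X X X X . .
    . . . . X X X X X X . .
    . . X X X X X X X X . .
    . X X X X X X X X X X .
    . . X X X X X X X X X .
    . . . . . . . X X X X .
    . . . . . . . . . . . X
    . . . . . . . . . . . .
    . . . . . . . . . . . .
T3:
  2·area = 64
  edge (18, 20)→(18, 4): d=(0,-16) inclusive
  edge (18, 4)→(22, 14): d=(4,10) inclusive
  edge (22, 14)→(18, 20): d=(-4,6) inclusive
    (9,3)@(19, 7): e=[16,2,46] → X
    (10,3)@(21, 7): e=[48,-18,34] → .
    (9,4)@(19, 9): e=[16,10,38] → X
    (10,4)@(21, 9): e=[48,-10,26] → .
    (9,5)@(19, 11): e=[16,18,30] → X
    (10,5)@(21, 11): e=[48,-2,18] → .
    (9,6)@(19, 13): e=[16,26,22] → X
    (10,6)@(21, 13): e=[48,6,10] → X
    (11,6)@(23, 13): e=[80,-14,-2] → .
    (9,7)@(19, 15): e=[16,34,14] → X
    (11,7)@(23, 15): e=[80,-6,-10] → .
    (9,8)@(19, 17): e=[16,42,6] → X
  covered (8 px):
    . . . . . . . . . . . .
    . . . . . . . . . . . .
    . . . . . . . . . . . .
    . . . . . . . . . X . .
    . . . . . . . . . X . .
    . . . . . . . . . X . .
    . . . . . . . . . X X .
    . . . . . . . . . X X .
    . . . . . . . . . X . .
    . . . . . . . . . . . .
    . . . . . . . . . . . .
T4:
  2·area = 56  (B↔C swapped to make it positive)
  edge (8, 13)→(18, 0): d=(10,-13) inclusive
  edge (18, 0)→(10, 16): d=(-8,16) inclusive
  edge (10, 16)→(8, 13): d=(-2,-3) inclusive
    (7,2)@(15, 5): e=[11,8,37] → X
    (8,2)@(17, 5): e=[37,-24,43] → .
    (6,3)@(13, 7): e=[5,24,27] → X
    (7,3)@(15, 7): e=[31,-8,33] → .
    (6,4)@(13, 9): e=[25,8,23] → X
    (7,4)@(15, 9): e=[51,-24,29] → .
    (5,5)@(11, 11): e=[19,24,13] → X
    (6,5)@(13, 11): e=[45,-8,19] → .
    (4,6)@(9, 13): e=[13,40,3] → X
    (6,6)@(13, 13): e=[65,-24,15] → .
    (4,7)@(9, 15): e=[33,24,-1] → .
    (5,7)@(11, 15): e=[59,-8,5] → .
  covered (6 px):
    . . . . . . . . . . . .
    . . . . . . . . . . . .
    . . . . . . . X . . . .
    . . . . . . X . . . . .
    . . . . . . X . . . . .
    . . . . . X . . . . . .
    . . . . X X . . . . . .
    . . . . . . . . . . . .
    . . . . . . . . . . . .
    . . . . . . . . . . . .
    . . . . . . . . . . . .

Z-buffer (winner per pixel, '.' = empty):
  . . . . . . . . 2 . . .
  . . 0 0 0 . . 2 2 . . .
  0 0 0 0 . 2 2 4 2 2 . .
  0 0 0 0 2 2 4 2 2 3 . .
  0 0 2 2 2 2 4 2 2 3 . .
  . 2 2 2 2 4 2 2 2 3 2 .
  . 0 2 2 4 4 2 2 2 3 3 .
  . 0 0 . . 1 1 2 2 3 3 .
  . 0 . . . . . 1 1 3 . 2
  . 0 . . . . . . 1 . . .
  . 0 . . . . . . . . . .

Result: -1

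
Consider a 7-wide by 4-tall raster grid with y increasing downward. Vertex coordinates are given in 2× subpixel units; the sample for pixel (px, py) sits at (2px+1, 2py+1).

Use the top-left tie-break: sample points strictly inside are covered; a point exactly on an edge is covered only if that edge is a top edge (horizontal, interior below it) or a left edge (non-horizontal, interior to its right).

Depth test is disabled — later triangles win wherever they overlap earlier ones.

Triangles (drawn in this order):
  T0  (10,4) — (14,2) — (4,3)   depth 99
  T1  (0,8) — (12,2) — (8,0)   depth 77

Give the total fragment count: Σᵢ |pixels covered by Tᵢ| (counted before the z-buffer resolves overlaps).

T0:
  2·area = 16  (B↔C swapped to make it positive)
  edge (10, 4)→(4, 3): d=(-6,-1) top-left  bias=+0
  edge (4, 3)→(14, 2): d=(10,-1) top-left  bias=+0
  edge (14, 2)→(10, 4): d=(-4,2) right/bottom  bias=-1
    (2,1)@(5, 3): e=[1,1,14] → █
    (3,1)@(7, 3): e=[3,3,10] → █
    (4,1)@(9, 3): e=[5,5,6] → █
    (5,1)@(11, 3): e=[7,7,2] → █
    (6,1)@(13, 3): e=[9,9,-2] → ·
    (2,2)@(5, 5): e=[-11,21,6] → ·
    (3,2)@(7, 5): e=[-9,23,2] → ·
    (4,2)@(9, 5): e=[-7,25,-2] → ·
    (5,2)@(11, 5): e=[-5,27,-6] → ·
  covered (4 px):
    · · · · · · ·
    · · █ █ █ █ ·
    · · · · · · ·
    · · · · · · ·
T1:
  2·area = 48  (B↔C swapped to make it positive)
  edge (0, 8)→(8, 0): d=(8,-8) top-left  bias=+0
  edge (8, 0)→(12, 2): d=(4,2) right/bottom  bias=-1
  edge (12, 2)→(0, 8): d=(-12,6) right/bottom  bias=-1
    (3,0)@(7, 1): e=[0,6,42] → █  [on edge]
    (4,0)@(9, 1): e=[16,2,30] → █
    (5,0)@(11, 1): e=[32,-2,18] → ·
    (2,1)@(5, 3): e=[0,18,30] → █  [on edge]
    (5,1)@(11, 3): e=[48,6,-6] → ·
    (1,2)@(3, 5): e=[0,30,18] → █  [on edge]
    (3,2)@(7, 5): e=[32,22,-6] → ·
    (4,2)@(9, 5): e=[48,18,-18] → ·
    (0,3)@(1, 7): e=[0,42,6] → █  [on edge]
    (1,3)@(3, 7): e=[16,38,-6] → ·
    (2,3)@(5, 7): e=[32,34,-18] → ·
  covered (8 px):
    · · · █ █ · ·
    · · █ █ █ · ·
    · █ █ · · · ·
    █ · · · · · ·

Answer: 12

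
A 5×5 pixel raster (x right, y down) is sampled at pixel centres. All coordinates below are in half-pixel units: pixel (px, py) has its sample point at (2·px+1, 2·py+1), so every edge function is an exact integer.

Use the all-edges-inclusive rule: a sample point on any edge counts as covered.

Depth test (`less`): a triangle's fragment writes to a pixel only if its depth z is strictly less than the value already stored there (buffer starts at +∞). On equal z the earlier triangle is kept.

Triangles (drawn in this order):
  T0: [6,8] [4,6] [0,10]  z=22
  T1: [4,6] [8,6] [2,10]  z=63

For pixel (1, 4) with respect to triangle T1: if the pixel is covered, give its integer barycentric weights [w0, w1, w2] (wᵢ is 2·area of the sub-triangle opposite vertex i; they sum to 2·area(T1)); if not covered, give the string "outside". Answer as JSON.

T0:
  2·area = 16  (B↔C swapped to make it positive)
  edge (6, 8)→(0, 10): d=(-6,2) inclusive
  edge (0, 10)→(4, 6): d=(4,-4) inclusive
  edge (4, 6)→(6, 8): d=(2,2) inclusive
    (4,0)@(9, 1): e=[36,0,-20] → .  [on edge]
    (0,1)@(1, 3): e=[40,-24,0] → .  [on edge]
    (3,1)@(7, 3): e=[28,0,-12] → .  [on edge]
    (1,2)@(3, 5): e=[24,-8,0] → .  [on edge]
    (2,2)@(5, 5): e=[20,0,-4] → .  [on edge]
    (1,3)@(3, 7): e=[12,0,4] → X  [on edge]
    (2,3)@(5, 7): e=[8,8,0] → X  [on edge]
    (3,3)@(7, 7): e=[4,16,-4] → .
    (4,3)@(9, 7): e=[0,24,-8] → .  [on edge]
    (0,4)@(1, 9): e=[4,0,12] → X  [on edge]
    (1,4)@(3, 9): e=[0,8,8] → X  [on edge]
    (2,4)@(5, 9): e=[-4,16,4] → .
    (3,4)@(7, 9): e=[-8,24,0] → .  [on edge]
  covered (4 px):
    . . . . .
    . . . . .
    . . . . .
    . X X . .
    X X . . .
T1:
  2·area = 16
  edge (4, 6)→(8, 6): d=(4,0) inclusive
  edge (8, 6)→(2, 10): d=(-6,4) inclusive
  edge (2, 10)→(4, 6): d=(2,-4) inclusive
    (2,3)@(5, 7): e=[4,6,6] → X
    (3,3)@(7, 7): e=[4,-2,14] → .
    (1,4)@(3, 9): e=[12,2,2] → X
    (2,4)@(5, 9): e=[12,-6,10] → .
  covered (2 px):
    . . . . .
    . . . . .
    . . . . .
    . . X . .
    . X . . .

Result: [2,2,12]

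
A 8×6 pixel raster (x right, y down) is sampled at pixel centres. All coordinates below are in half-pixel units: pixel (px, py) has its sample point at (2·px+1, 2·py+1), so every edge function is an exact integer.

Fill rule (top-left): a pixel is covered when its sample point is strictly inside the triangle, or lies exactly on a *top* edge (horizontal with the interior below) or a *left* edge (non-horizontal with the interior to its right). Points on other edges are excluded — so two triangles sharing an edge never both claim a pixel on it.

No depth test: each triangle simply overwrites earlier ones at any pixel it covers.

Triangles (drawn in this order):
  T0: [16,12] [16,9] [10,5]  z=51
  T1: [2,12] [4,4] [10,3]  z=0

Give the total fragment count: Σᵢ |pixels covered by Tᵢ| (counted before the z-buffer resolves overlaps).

T0:
  2·area = 18  (B↔C swapped to make it positive)
  edge (16, 12)→(10, 5): d=(-6,-7) top-left  bias=+0
  edge (10, 5)→(16, 9): d=(6,4) right/bottom  bias=-1
  edge (16, 9)→(16, 12): d=(0,3) right/bottom  bias=-1
    (3,1)@(7, 3): e=[-9,0,27] → ·  [on edge]
    (6,3)@(13, 7): e=[9,0,9] → ·  [on edge]
    (7,4)@(15, 9): e=[11,4,3] → #
    (7,5)@(15, 11): e=[-1,16,3] → ·
  covered (1 px):
    · · · · · · · ·
    · · · · · · · ·
    · · · · · · · ·
    · · · · · · · ·
    · · · · · · · #
    · · · · · · · ·
T1:
  2·area = 46
  edge (2, 12)→(4, 4): d=(2,-8) top-left  bias=+0
  edge (4, 4)→(10, 3): d=(6,-1) top-left  bias=+0
  edge (10, 3)→(2, 12): d=(-8,9) right/bottom  bias=-1
    (2,2)@(5, 5): e=[10,7,29] → #
    (3,2)@(7, 5): e=[26,9,11] → #
    (4,2)@(9, 5): e=[42,11,-7] → ·
    (2,3)@(5, 7): e=[14,19,13] → #
    (3,3)@(7, 7): e=[30,21,-5] → ·
    (1,4)@(3, 9): e=[2,29,15] → #
    (2,4)@(5, 9): e=[18,31,-3] → ·
    (1,5)@(3, 11): e=[6,41,-1] → ·
  covered (4 px):
    · · · · · · · ·
    · · · · · · · ·
    · · # # · · · ·
    · · # · · · · ·
    · # · · · · · ·
    · · · · · · · ·

Result: 5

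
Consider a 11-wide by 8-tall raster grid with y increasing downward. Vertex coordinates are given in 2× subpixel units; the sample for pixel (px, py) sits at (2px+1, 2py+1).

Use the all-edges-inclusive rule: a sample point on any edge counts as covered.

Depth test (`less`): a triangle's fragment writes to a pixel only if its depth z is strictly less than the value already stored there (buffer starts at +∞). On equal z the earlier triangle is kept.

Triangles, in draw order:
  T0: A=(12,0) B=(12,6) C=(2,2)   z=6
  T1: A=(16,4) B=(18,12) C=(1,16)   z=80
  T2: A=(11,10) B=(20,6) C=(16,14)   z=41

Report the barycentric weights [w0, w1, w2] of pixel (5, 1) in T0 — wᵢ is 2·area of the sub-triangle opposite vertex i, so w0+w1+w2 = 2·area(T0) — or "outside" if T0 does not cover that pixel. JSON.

T0:
  2·area = 60
  edge (12, 0)→(12, 6): d=(0,6) inclusive
  edge (12, 6)→(2, 2): d=(-10,-4) inclusive
  edge (2, 2)→(12, 0): d=(10,-2) inclusive
    (3,0)@(7, 1): e=[30,30,0] → #  [on edge]
    (4,0)@(9, 1): e=[18,38,4] → #
    (5,0)@(11, 1): e=[6,46,8] → #
    (6,0)@(13, 1): e=[-6,54,12] → ·
    (2,1)@(5, 3): e=[42,2,16] → #
    (6,1)@(13, 3): e=[-6,34,32] → ·
    (2,2)@(5, 5): e=[42,-18,36] → ·
    (3,2)@(7, 5): e=[30,-10,40] → ·
    (4,2)@(9, 5): e=[18,-2,44] → ·
    (5,2)@(11, 5): e=[6,6,48] → #
    (6,2)@(13, 5): e=[-6,14,52] → ·
    (5,3)@(11, 7): e=[6,-14,68] → ·
  covered (8 px):
    · · · # # # · · · · ·
    · · # # # # · · · · ·
    · · · · · # · · · · ·
    · · · · · · · · · · ·
    · · · · · · · · · · ·
    · · · · · · · · · · ·
    · · · · · · · · · · ·
    · · · · · · · · · · ·
T1:
  2·area = 144
  edge (16, 4)→(18, 12): d=(2,8) inclusive
  edge (18, 12)→(1, 16): d=(-17,4) inclusive
  edge (1, 16)→(16, 4): d=(15,-12) inclusive
    (7,2)@(15, 5): e=[10,131,3] → #
    (8,2)@(17, 5): e=[-6,123,27] → ·
    (6,3)@(13, 7): e=[30,105,9] → #
    (8,3)@(17, 7): e=[-2,89,57] → ·
    (5,4)@(11, 9): e=[50,79,15] → #
    (8,4)@(17, 9): e=[2,55,87] → #
    (9,4)@(19, 9): e=[-14,47,111] → ·
    (4,5)@(9, 11): e=[70,53,21] → #
    (9,5)@(19, 11): e=[-10,13,141] → ·
    (2,6)@(5, 13): e=[106,35,3] → #
    (3,6)@(7, 13): e=[90,27,27] → #
    (7,6)@(15, 13): e=[26,-5,123] → ·
  covered (19 px):
    · · · · · · · · · · ·
    · · · · · · · · · · ·
    · · · · · · · # · · ·
    · · · · · · # # · · ·
    · · · · · # # # # · ·
    · · · · # # # # # · ·
    · · # # # # # · · · ·
    · # # · · · · · · · ·
T2:
  2·area = 56
  edge (11, 10)→(20, 6): d=(9,-4) inclusive
  edge (20, 6)→(16, 14): d=(-4,8) inclusive
  edge (16, 14)→(11, 10): d=(-5,-4) inclusive
    (9,3)@(19, 7): e=[5,4,47] → #
    (10,3)@(21, 7): e=[13,-12,55] → ·
    (7,4)@(15, 9): e=[7,28,21] → #
    (8,4)@(17, 9): e=[15,12,29] → #
    (9,4)@(19, 9): e=[23,-4,37] → ·
    (6,5)@(13, 11): e=[17,36,3] → #
    (9,5)@(19, 11): e=[41,-12,27] → ·
    (6,6)@(13, 13): e=[35,28,-7] → ·
    (7,6)@(15, 13): e=[43,12,1] → #
    (8,6)@(17, 13): e=[51,-4,9] → ·
    (7,7)@(15, 15): e=[61,4,-9] → ·
  covered (7 px):
    · · · · · · · · · · ·
    · · · · · · · · · · ·
    · · · · · · · · · · ·
    · · · · · · · · · # ·
    · · · · · · · # # · ·
    · · · · · · # # # · ·
    · · · · · · · # · · ·
    · · · · · · · · · · ·

Answer: [26,28,6]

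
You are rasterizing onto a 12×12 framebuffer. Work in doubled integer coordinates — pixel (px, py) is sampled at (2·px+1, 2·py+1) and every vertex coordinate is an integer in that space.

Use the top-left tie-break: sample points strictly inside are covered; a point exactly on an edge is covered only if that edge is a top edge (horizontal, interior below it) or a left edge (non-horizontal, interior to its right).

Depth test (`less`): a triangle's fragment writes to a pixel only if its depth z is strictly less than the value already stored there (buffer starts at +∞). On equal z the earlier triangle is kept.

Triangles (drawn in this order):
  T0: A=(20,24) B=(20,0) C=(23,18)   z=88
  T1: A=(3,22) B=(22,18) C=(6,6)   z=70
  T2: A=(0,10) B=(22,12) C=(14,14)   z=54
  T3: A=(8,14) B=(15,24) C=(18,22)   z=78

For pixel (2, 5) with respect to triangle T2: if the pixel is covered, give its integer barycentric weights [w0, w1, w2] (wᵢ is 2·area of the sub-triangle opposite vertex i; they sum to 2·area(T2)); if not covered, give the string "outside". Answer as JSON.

T0:
  2·area = 72
  edge (20, 24)→(20, 0): d=(0,-24) top-left  bias=+0
  edge (20, 0)→(23, 18): d=(3,18) right/bottom  bias=-1
  edge (23, 18)→(20, 24): d=(-3,6) right/bottom  bias=-1
    (10,3)@(21, 7): e=[24,3,45] → X
    (11,3)@(23, 7): e=[72,-33,33] → .
    (10,4)@(21, 9): e=[24,9,39] → X
    (11,4)@(23, 9): e=[72,-27,27] → .
    (10,5)@(21, 11): e=[24,15,33] → X
    (11,5)@(23, 11): e=[72,-21,21] → .
    (10,6)@(21, 13): e=[24,21,27] → X
    (11,6)@(23, 13): e=[72,-15,15] → .
    (10,7)@(21, 15): e=[24,27,21] → X
    (11,7)@(23, 15): e=[72,-9,9] → .
    (10,8)@(21, 17): e=[24,33,15] → X
    (11,8)@(23, 17): e=[72,-3,3] → .
  covered (8 px):
    . . . . . . . . . . . .
    . . . . . . . . . . . .
    . . . . . . . . . . . .
    . . . . . . . . . . X .
    . . . . . . . . . . X .
    . . . . . . . . . . X .
    . . . . . . . . . . X .
    . . . . . . . . . . X .
    . . . . . . . . . . X .
    . . . . . . . . . . X .
    . . . . . . . . . . X .
    . . . . . . . . . . . .
T1:
  2·area = 292  (B↔C swapped to make it positive)
  edge (3, 22)→(6, 6): d=(3,-16) top-left  bias=+0
  edge (6, 6)→(22, 18): d=(16,12) right/bottom  bias=-1
  edge (22, 18)→(3, 22): d=(-19,4) right/bottom  bias=-1
    (3,3)@(7, 7): e=[19,4,269] → X
    (4,3)@(9, 7): e=[51,-20,261] → .
    (3,4)@(7, 9): e=[25,36,231] → X
    (4,4)@(9, 9): e=[57,12,223] → X
    (5,4)@(11, 9): e=[89,-12,215] → .
    (3,5)@(7, 11): e=[31,68,193] → X
    (5,5)@(11, 11): e=[95,20,177] → X
    (6,5)@(13, 11): e=[127,-4,169] → .
    (2,6)@(5, 13): e=[5,124,163] → X
    (6,6)@(13, 13): e=[133,28,131] → X
    (7,6)@(15, 13): e=[165,4,123] → X
    (8,6)@(17, 13): e=[197,-20,115] → .
  covered (36 px):
    . . . . . . . . . . . .
    . . . . . . . . . . . .
    . . . . . . . . . . . .
    . . . X . . . . . . . .
    . . . X X . . . . . . .
    . . . X X X . . . . . .
    . . X X X X X X . . . .
    . . X X X X X X X . . .
    . . X X X X X X X X . .
    . . X X X X X X X . . .
    . . X X . . . . . . . .
    . . . . . . . . . . . .
T2:
  2·area = 60
  edge (0, 10)→(22, 12): d=(22,2) right/bottom  bias=-1
  edge (22, 12)→(14, 14): d=(-8,2) right/bottom  bias=-1
  edge (14, 14)→(0, 10): d=(-14,-4) top-left  bias=+0
    (2,5)@(5, 11): e=[12,42,6] → X
    (3,5)@(7, 11): e=[8,38,14] → X
    (4,5)@(9, 11): e=[4,34,22] → X
    (5,5)@(11, 11): e=[0,30,30] → .  [on edge]
    (2,6)@(5, 13): e=[56,26,-22] → .
    (3,6)@(7, 13): e=[52,22,-14] → .
    (4,6)@(9, 13): e=[48,18,-6] → .
    (5,6)@(11, 13): e=[44,14,2] → X
    (6,6)@(13, 13): e=[40,10,10] → X
    (7,6)@(15, 13): e=[36,6,18] → X
    (8,6)@(17, 13): e=[32,2,26] → X
    (9,6)@(19, 13): e=[28,-2,34] → .
  covered (7 px):
    . . . . . . . . . . . .
    . . . . . . . . . . . .
    . . . . . . . . . . . .
    . . . . . . . . . . . .
    . . . . . . . . . . . .
    . . X X X . . . . . . .
    . . . . . X X X X . . .
    . . . . . . . . . . . .
    . . . . . . . . . . . .
    . . . . . . . . . . . .
    . . . . . . . . . . . .
    . . . . . . . . . . . .
T3:
  2·area = 44  (B↔C swapped to make it positive)
  edge (8, 14)→(18, 22): d=(10,8) right/bottom  bias=-1
  edge (18, 22)→(15, 24): d=(-3,2) right/bottom  bias=-1
  edge (15, 24)→(8, 14): d=(-7,-10) top-left  bias=+0
    (4,7)@(9, 15): e=[2,39,3] → X
    (5,7)@(11, 15): e=[-14,35,23] → .
    (4,8)@(9, 17): e=[22,33,-11] → .
    (5,8)@(11, 17): e=[6,29,9] → X
    (6,8)@(13, 17): e=[-10,25,29] → .
    (5,9)@(11, 19): e=[26,23,-5] → .
    (6,9)@(13, 19): e=[10,19,15] → X
    (7,9)@(15, 19): e=[-6,15,35] → .
    (6,10)@(13, 21): e=[30,13,1] → X
    (7,10)@(15, 21): e=[14,9,21] → X
    (8,10)@(17, 21): e=[-2,5,41] → .
    (6,11)@(13, 23): e=[50,7,-13] → .
  covered (6 px):
    . . . . . . . . . . . .
    . . . . . . . . . . . .
    . . . . . . . . . . . .
    . . . . . . . . . . . .
    . . . . . . . . . . . .
    . . . . . . . . . . . .
    . . . . . . . . . . . .
    . . . . X . . . . . . .
    . . . . . X . . . . . .
    . . . . . . X . . . . .
    . . . . . . X X . . . .
    . . . . . . . X . . . .

Result: [42,6,12]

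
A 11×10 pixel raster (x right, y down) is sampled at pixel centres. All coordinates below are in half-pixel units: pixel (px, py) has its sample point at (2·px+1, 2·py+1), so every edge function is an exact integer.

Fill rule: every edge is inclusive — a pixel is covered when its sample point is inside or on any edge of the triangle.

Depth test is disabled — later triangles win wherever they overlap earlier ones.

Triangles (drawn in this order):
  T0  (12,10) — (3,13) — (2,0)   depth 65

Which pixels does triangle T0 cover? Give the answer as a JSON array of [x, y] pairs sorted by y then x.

T0:
  2·area = 120
  edge (12, 10)→(3, 13): d=(-9,3) inclusive
  edge (3, 13)→(2, 0): d=(-1,-13) inclusive
  edge (2, 0)→(12, 10): d=(10,10) inclusive
    (1,0)@(3, 1): e=[108,12,0] → █  [on edge]
    (2,0)@(5, 1): e=[102,38,-20] → ·
    (1,1)@(3, 3): e=[90,10,20] → █
    (2,1)@(5, 3): e=[84,36,0] → █  [on edge]
    (3,1)@(7, 3): e=[78,62,-20] → ·
    (1,2)@(3, 5): e=[72,8,40] → █
    (3,2)@(7, 5): e=[60,60,0] → █  [on edge]
    (4,2)@(9, 5): e=[54,86,-20] → ·
    (1,3)@(3, 7): e=[54,6,60] → █
    (4,3)@(9, 7): e=[36,84,0] → █  [on edge]
    (5,3)@(11, 7): e=[30,110,-20] → ·
    (10,3)@(21, 7): e=[0,240,-120] → ·  [on edge]
    (5,4)@(11, 9): e=[12,108,0] → █  [on edge]
    (7,4)@(15, 9): e=[0,160,-40] → ·  [on edge]
    (4,5)@(9, 11): e=[0,80,40] → █  [on edge]
    (6,5)@(13, 11): e=[-12,132,0] → ·  [on edge]
    (1,6)@(3, 13): e=[0,0,120] → █  [on edge]
    (7,6)@(15, 13): e=[-36,156,0] → ·  [on edge]
    (8,7)@(17, 15): e=[-60,180,0] → ·  [on edge]
    (9,8)@(19, 17): e=[-84,204,0] → ·  [on edge]
    (10,9)@(21, 19): e=[-108,228,0] → ·  [on edge]
  covered (20 px):
    · █ · · · · · · · · ·
    · █ █ · · · · · · · ·
    · █ █ █ · · · · · · ·
    · █ █ █ █ · · · · · ·
    · █ █ █ █ █ · · · · ·
    · █ █ █ █ · · · · · ·
    · █ · · · · · · · · ·
    · · · · · · · · · · ·
    · · · · · · · · · · ·
    · · · · · · · · · · ·

Final: [[1,0],[1,1],[2,1],[1,2],[2,2],[3,2],[1,3],[2,3],[3,3],[4,3],[1,4],[2,4],[3,4],[4,4],[5,4],[1,5],[2,5],[3,5],[4,5],[1,6]]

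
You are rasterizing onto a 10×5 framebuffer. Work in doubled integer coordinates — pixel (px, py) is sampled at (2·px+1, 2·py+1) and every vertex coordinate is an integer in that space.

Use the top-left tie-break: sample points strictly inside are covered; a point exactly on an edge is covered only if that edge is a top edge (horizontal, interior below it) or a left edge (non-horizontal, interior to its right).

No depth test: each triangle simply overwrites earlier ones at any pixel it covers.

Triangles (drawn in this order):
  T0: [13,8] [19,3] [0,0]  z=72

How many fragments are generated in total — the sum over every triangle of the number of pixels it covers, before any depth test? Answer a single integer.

T0:
  2·area = 113  (B↔C swapped to make it positive)
  edge (13, 8)→(0, 0): d=(-13,-8) top-left  bias=+0
  edge (0, 0)→(19, 3): d=(19,3) right/bottom  bias=-1
  edge (19, 3)→(13, 8): d=(-6,5) right/bottom  bias=-1
    (1,0)@(3, 1): e=[11,10,92] → X
    (2,0)@(5, 1): e=[27,4,82] → X
    (3,0)@(7, 1): e=[43,-2,72] → .
    (1,1)@(3, 3): e=[-15,48,80] → .
    (2,1)@(5, 3): e=[1,42,70] → X
    (3,1)@(7, 3): e=[17,36,60] → X
    (4,1)@(9, 3): e=[33,30,50] → X
    (5,1)@(11, 3): e=[49,24,40] → X
    (6,1)@(13, 3): e=[65,18,30] → X
    (7,1)@(15, 3): e=[81,12,20] → X
    (8,1)@(17, 3): e=[97,6,10] → X
    (9,1)@(19, 3): e=[113,0,0] → .  [on edge]
  covered (14 px):
    . X X . . . . . . .
    . . X X X X X X X .
    . . . . X X X X . .
    . . . . . . X . . .
    . . . . . . . . . .

Final: 14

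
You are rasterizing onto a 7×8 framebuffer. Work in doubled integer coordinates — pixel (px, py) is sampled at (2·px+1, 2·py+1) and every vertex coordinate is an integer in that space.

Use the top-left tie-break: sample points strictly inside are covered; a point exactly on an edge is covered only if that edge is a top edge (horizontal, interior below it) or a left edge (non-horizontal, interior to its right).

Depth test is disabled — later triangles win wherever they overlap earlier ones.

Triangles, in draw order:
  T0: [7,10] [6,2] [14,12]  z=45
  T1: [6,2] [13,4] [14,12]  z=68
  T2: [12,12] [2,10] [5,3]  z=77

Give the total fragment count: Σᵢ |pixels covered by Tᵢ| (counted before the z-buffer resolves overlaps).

T0:
  2·area = 54
  edge (7, 10)→(6, 2): d=(-1,-8) top-left  bias=+0
  edge (6, 2)→(14, 12): d=(8,10) right/bottom  bias=-1
  edge (14, 12)→(7, 10): d=(-7,-2) top-left  bias=+0
    (3,2)@(7, 5): e=[5,14,35] → X
    (4,2)@(9, 5): e=[21,-6,39] → .
    (3,3)@(7, 7): e=[3,30,21] → X
    (4,3)@(9, 7): e=[19,10,25] → X
    (5,3)@(11, 7): e=[35,-10,29] → .
    (3,4)@(7, 9): e=[1,46,7] → X
    (5,4)@(11, 9): e=[33,6,15] → X
    (6,4)@(13, 9): e=[49,-14,19] → .
    (3,5)@(7, 11): e=[-1,62,-7] → .
    (4,5)@(9, 11): e=[15,42,-3] → .
    (5,5)@(11, 11): e=[31,22,1] → X
    (6,5)@(13, 11): e=[47,2,5] → X
  covered (8 px):
    . . . . . . .
    . . . . . . .
    . . . X . . .
    . . . X X . .
    . . . X X X .
    . . . . . X X
    . . . . . . .
    . . . . . . .
T1:
  2·area = 54
  edge (6, 2)→(13, 4): d=(7,2) right/bottom  bias=-1
  edge (13, 4)→(14, 12): d=(1,8) right/bottom  bias=-1
  edge (14, 12)→(6, 2): d=(-8,-10) top-left  bias=+0
    (3,1)@(7, 3): e=[5,47,2] → X
    (4,1)@(9, 3): e=[1,31,22] → X
    (5,1)@(11, 3): e=[-3,15,42] → .
    (3,2)@(7, 5): e=[19,49,-14] → .
    (4,2)@(9, 5): e=[15,33,6] → X
    (5,2)@(11, 5): e=[11,17,26] → X
    (6,2)@(13, 5): e=[7,1,46] → X
    (4,3)@(9, 7): e=[29,35,-10] → .
    (5,3)@(11, 7): e=[25,19,10] → X
    (5,4)@(11, 9): e=[39,21,-6] → .
    (6,4)@(13, 9): e=[35,5,14] → X
    (6,5)@(13, 11): e=[49,7,-2] → .
  covered (8 px):
    . . . . . . .
    . . . X X . .
    . . . . X X X
    . . . . . X X
    . . . . . . X
    . . . . . . .
    . . . . . . .
    . . . . . . .
T2:
  2·area = 76
  edge (12, 12)→(2, 10): d=(-10,-2) top-left  bias=+0
  edge (2, 10)→(5, 3): d=(3,-7) top-left  bias=+0
  edge (5, 3)→(12, 12): d=(7,9) right/bottom  bias=-1
    (2,1)@(5, 3): e=[76,0,0] → .  [on edge]
    (2,2)@(5, 5): e=[56,6,14] → X
    (3,2)@(7, 5): e=[60,20,-4] → .
    (2,3)@(5, 7): e=[36,12,28] → X
    (3,3)@(7, 7): e=[40,26,10] → X
    (4,3)@(9, 7): e=[44,40,-8] → .
    (1,4)@(3, 9): e=[12,4,60] → X
    (4,4)@(9, 9): e=[24,46,6] → X
    (5,4)@(11, 9): e=[28,60,-12] → .
    (1,5)@(3, 11): e=[-8,10,74] → .
    (2,5)@(5, 11): e=[-4,24,56] → .
    (3,5)@(7, 11): e=[0,38,38] → X  [on edge]
  covered (10 px):
    . . . . . . .
    . . . . . . .
    . . X . . . .
    . . X X . . .
    . X X X X . .
    . . . X X X .
    . . . . . . .
    . . . . . . .

Result: 26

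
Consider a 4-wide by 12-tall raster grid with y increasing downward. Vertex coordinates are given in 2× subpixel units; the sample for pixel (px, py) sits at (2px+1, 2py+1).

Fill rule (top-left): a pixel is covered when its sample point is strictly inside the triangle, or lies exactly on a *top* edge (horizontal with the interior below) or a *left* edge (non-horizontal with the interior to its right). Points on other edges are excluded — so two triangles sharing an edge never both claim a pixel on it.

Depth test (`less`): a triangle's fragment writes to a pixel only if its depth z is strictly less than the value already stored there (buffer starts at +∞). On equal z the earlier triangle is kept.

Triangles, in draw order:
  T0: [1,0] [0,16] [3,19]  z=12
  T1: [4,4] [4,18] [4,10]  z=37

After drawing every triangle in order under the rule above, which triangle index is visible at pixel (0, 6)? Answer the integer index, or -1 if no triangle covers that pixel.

T0:
  2·area = 51  (B↔C swapped to make it positive)
  edge (1, 0)→(3, 19): d=(2,19) right/bottom  bias=-1
  edge (3, 19)→(0, 16): d=(-3,-3) top-left  bias=+0
  edge (0, 16)→(1, 0): d=(1,-16) top-left  bias=+0
    (0,0)@(1, 1): e=[2,48,1] → #
    (1,0)@(3, 1): e=[-36,54,33] → ·
    (0,1)@(1, 3): e=[6,42,3] → #
    (1,1)@(3, 3): e=[-32,48,35] → ·
    (0,2)@(1, 5): e=[10,36,5] → #
    (1,2)@(3, 5): e=[-28,42,37] → ·
    (0,3)@(1, 7): e=[14,30,7] → #
    (1,3)@(3, 7): e=[-24,36,39] → ·
    (0,4)@(1, 9): e=[18,24,9] → #
    (1,4)@(3, 9): e=[-20,30,41] → ·
    (0,5)@(1, 11): e=[22,18,11] → #
    (1,5)@(3, 11): e=[-16,24,43] → ·
    (0,8)@(1, 17): e=[34,0,17] → #  [on edge]
    (1,9)@(3, 19): e=[0,0,51] → ·  [on edge]
    (2,10)@(5, 21): e=[-34,0,85] → ·  [on edge]
    (3,11)@(7, 23): e=[-68,0,119] → ·  [on edge]
  covered (9 px):
    # · · ·
    # · · ·
    # · · ·
    # · · ·
    # · · ·
    # · · ·
    # · · ·
    # · · ·
    # · · ·
    · · · ·
    · · · ·
    · · · ·
T1:
  degenerate (2·area = 0) — covers nothing

Z-buffer (winner per pixel, '.' = empty):
  0 . . .
  0 . . .
  0 . . .
  0 . . .
  0 . . .
  0 . . .
  0 . . .
  0 . . .
  0 . . .
  . . . .
  . . . .
  . . . .

Final: 0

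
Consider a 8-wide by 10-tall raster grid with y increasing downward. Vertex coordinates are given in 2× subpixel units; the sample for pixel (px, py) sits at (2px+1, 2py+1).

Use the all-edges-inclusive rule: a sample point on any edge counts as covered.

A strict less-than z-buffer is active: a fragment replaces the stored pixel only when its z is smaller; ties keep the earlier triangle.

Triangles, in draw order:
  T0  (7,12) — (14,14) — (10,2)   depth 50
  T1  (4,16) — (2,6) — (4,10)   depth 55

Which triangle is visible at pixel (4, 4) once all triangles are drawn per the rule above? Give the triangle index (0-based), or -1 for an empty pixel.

T0:
  2·area = 76  (B↔C swapped to make it positive)
  edge (7, 12)→(10, 2): d=(3,-10) inclusive
  edge (10, 2)→(14, 14): d=(4,12) inclusive
  edge (14, 14)→(7, 12): d=(-7,-2) inclusive
    (5,2)@(11, 5): e=[19,0,57] → X  [on edge]
    (6,2)@(13, 5): e=[39,-24,61] → .
    (4,3)@(9, 7): e=[5,32,39] → X
    (6,3)@(13, 7): e=[45,-16,47] → .
    (4,4)@(9, 9): e=[11,40,25] → X
    (6,4)@(13, 9): e=[51,-8,33] → .
    (4,5)@(9, 11): e=[17,48,11] → X
    (6,5)@(13, 11): e=[57,0,19] → X  [on edge]
    (7,5)@(15, 11): e=[77,-24,23] → .
    (4,6)@(9, 13): e=[23,56,-3] → .
    (5,6)@(11, 13): e=[43,32,1] → X
    (7,6)@(15, 13): e=[83,-16,9] → .
    (7,8)@(15, 17): e=[95,0,-19] → .  [on edge]
  covered (10 px):
    . . . . . . . .
    . . . . . . . .
    . . . . . X . .
    . . . . X X . .
    . . . . X X . .
    . . . . X X X .
    . . . . . X X .
    . . . . . . . .
    . . . . . . . .
    . . . . . . . .
T1:
  2·area = 12
  edge (4, 16)→(2, 6): d=(-2,-10) inclusive
  edge (2, 6)→(4, 10): d=(2,4) inclusive
  edge (4, 10)→(4, 16): d=(0,6) inclusive
    (0,0)@(1, 1): e=[0,-6,18] → .  [on edge]
    (1,4)@(3, 9): e=[4,2,6] → X
    (2,4)@(5, 9): e=[24,-6,-6] → .
    (1,5)@(3, 11): e=[0,6,6] → X  [on edge]
    (2,5)@(5, 11): e=[20,-2,-6] → .
    (1,6)@(3, 13): e=[-4,10,6] → .
  covered (2 px):
    . . . . . . . .
    . . . . . . . .
    . . . . . . . .
    . . . . . . . .
    . X . . . . . .
    . X . . . . . .
    . . . . . . . .
    . . . . . . . .
    . . . . . . . .
    . . . . . . . .

Z-buffer (winner per pixel, '.' = empty):
  . . . . . . . .
  . . . . . . . .
  . . . . . 0 . .
  . . . . 0 0 . .
  . 1 . . 0 0 . .
  . 1 . . 0 0 0 .
  . . . . . 0 0 .
  . . . . . . . .
  . . . . . . . .
  . . . . . . . .

Final: 0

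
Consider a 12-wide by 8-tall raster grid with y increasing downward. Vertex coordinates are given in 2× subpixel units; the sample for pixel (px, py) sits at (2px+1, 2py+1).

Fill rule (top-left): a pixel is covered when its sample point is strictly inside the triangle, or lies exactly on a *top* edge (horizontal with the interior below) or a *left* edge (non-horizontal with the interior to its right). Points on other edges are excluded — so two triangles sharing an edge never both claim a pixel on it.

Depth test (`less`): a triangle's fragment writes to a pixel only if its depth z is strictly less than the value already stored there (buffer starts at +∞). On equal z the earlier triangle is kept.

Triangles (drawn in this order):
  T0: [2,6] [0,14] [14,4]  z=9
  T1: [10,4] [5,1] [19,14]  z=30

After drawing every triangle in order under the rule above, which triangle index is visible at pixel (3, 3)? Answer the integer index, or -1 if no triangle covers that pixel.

T0:
  2·area = 92  (B↔C swapped to make it positive)
  edge (2, 6)→(14, 4): d=(12,-2) top-left  bias=+0
  edge (14, 4)→(0, 14): d=(-14,10) right/bottom  bias=-1
  edge (0, 14)→(2, 6): d=(2,-8) top-left  bias=+0
    (4,2)@(9, 5): e=[2,36,54] → █
    (5,2)@(11, 5): e=[6,16,70] → █
    (6,2)@(13, 5): e=[10,-4,86] → ·
    (1,3)@(3, 7): e=[14,68,10] → █
    (2,3)@(5, 7): e=[18,48,26] → █
    (3,3)@(7, 7): e=[22,28,42] → █
    (5,3)@(11, 7): e=[30,-12,74] → ·
    (1,4)@(3, 9): e=[38,40,14] → █
    (3,4)@(7, 9): e=[46,0,46] → ·  [on edge]
    (4,4)@(9, 9): e=[50,-20,62] → ·
    (0,5)@(1, 11): e=[58,32,2] → █
    (2,5)@(5, 11): e=[66,-8,34] → ·
  covered (11 px):
    · · · · · · · · · · · ·
    · · · · · · · · · · · ·
    · · · · █ █ · · · · · ·
    · █ █ █ █ · · · · · · ·
    · █ █ · · · · · · · · ·
    █ █ · · · · · · · · · ·
    █ · · · · · · · · · · ·
    · · · · · · · · · · · ·
T1:
  2·area = 23  (B↔C swapped to make it positive)
  edge (10, 4)→(19, 14): d=(9,10) right/bottom  bias=-1
  edge (19, 14)→(5, 1): d=(-14,-13) top-left  bias=+0
  edge (5, 1)→(10, 4): d=(5,3) right/bottom  bias=-1
    (2,0)@(5, 1): e=[23,0,0] → ·  [on edge]
    (7,3)@(15, 7): e=[-23,46,0] → ·  [on edge]
  covered (0 px):
    · · · · · · · · · · · ·
    · · · · · · · · · · · ·
    · · · · · · · · · · · ·
    · · · · · · · · · · · ·
    · · · · · · · · · · · ·
    · · · · · · · · · · · ·
    · · · · · · · · · · · ·
    · · · · · · · · · · · ·

Z-buffer (winner per pixel, '.' = empty):
  . . . . . . . . . . . .
  . . . . . . . . . . . .
  . . . . 0 0 . . . . . .
  . 0 0 0 0 . . . . . . .
  . 0 0 . . . . . . . . .
  0 0 . . . . . . . . . .
  0 . . . . . . . . . . .
  . . . . . . . . . . . .

Result: 0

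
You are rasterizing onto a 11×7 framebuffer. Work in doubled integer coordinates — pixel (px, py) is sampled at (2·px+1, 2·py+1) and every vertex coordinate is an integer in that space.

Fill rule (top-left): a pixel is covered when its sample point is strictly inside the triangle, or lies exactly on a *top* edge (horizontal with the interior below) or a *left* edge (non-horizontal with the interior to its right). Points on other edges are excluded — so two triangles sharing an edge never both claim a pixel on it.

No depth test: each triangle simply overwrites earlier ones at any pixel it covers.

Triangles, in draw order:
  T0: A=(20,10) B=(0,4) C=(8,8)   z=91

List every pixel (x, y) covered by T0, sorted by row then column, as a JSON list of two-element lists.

T0:
  2·area = 32  (B↔C swapped to make it positive)
  edge (20, 10)→(8, 8): d=(-12,-2) top-left  bias=+0
  edge (8, 8)→(0, 4): d=(-8,-4) top-left  bias=+0
  edge (0, 4)→(20, 10): d=(20,6) right/bottom  bias=-1
    (1,2)@(3, 5): e=[26,4,2] → █
    (2,2)@(5, 5): e=[30,12,-10] → ·
    (1,3)@(3, 7): e=[2,-12,42] → ·
    (3,3)@(7, 7): e=[10,4,18] → █
    (4,3)@(9, 7): e=[14,12,6] → █
    (5,3)@(11, 7): e=[18,20,-6] → ·
    (3,4)@(7, 9): e=[-14,-12,58] → ·
    (4,4)@(9, 9): e=[-10,-4,46] → ·
    (7,4)@(15, 9): e=[2,20,10] → █
    (8,4)@(17, 9): e=[6,28,-2] → ·
    (7,5)@(15, 11): e=[-22,4,50] → ·
  covered (4 px):
    · · · · · · · · · · ·
    · · · · · · · · · · ·
    · █ · · · · · · · · ·
    · · · █ █ · · · · · ·
    · · · · · · · █ · · ·
    · · · · · · · · · · ·
    · · · · · · · · · · ·

Answer: [[1,2],[3,3],[4,3],[7,4]]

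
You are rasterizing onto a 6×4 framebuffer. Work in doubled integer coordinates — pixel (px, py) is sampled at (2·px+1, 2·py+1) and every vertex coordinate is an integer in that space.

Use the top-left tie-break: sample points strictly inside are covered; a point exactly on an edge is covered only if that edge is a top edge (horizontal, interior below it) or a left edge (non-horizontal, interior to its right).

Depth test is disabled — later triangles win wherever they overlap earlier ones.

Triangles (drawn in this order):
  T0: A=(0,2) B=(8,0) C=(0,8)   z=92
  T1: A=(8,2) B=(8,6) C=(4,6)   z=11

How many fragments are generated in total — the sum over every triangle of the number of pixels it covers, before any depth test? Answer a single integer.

T0:
  2·area = 48
  edge (0, 2)→(8, 0): d=(8,-2) top-left  bias=+0
  edge (8, 0)→(0, 8): d=(-8,8) right/bottom  bias=-1
  edge (0, 8)→(0, 2): d=(0,-6) top-left  bias=+0
    (2,0)@(5, 1): e=[2,16,30] → X
    (3,0)@(7, 1): e=[6,0,42] → .  [on edge]
    (0,1)@(1, 3): e=[10,32,6] → X
    (1,1)@(3, 3): e=[14,16,18] → X
    (2,1)@(5, 3): e=[18,0,30] → .  [on edge]
    (0,2)@(1, 5): e=[26,16,6] → X
    (1,2)@(3, 5): e=[30,0,18] → .  [on edge]
    (0,3)@(1, 7): e=[42,0,6] → .  [on edge]
  covered (4 px):
    . . X . . .
    X X . . . .
    X . . . . .
    . . . . . .
T1:
  2·area = 16
  edge (8, 2)→(8, 6): d=(0,4) right/bottom  bias=-1
  edge (8, 6)→(4, 6): d=(-4,0) right/bottom  bias=-1
  edge (4, 6)→(8, 2): d=(4,-4) top-left  bias=+0
    (4,0)@(9, 1): e=[-4,20,0] → .  [on edge]
    (3,1)@(7, 3): e=[4,12,0] → X  [on edge]
    (4,1)@(9, 3): e=[-4,12,8] → .
    (2,2)@(5, 5): e=[12,4,0] → X  [on edge]
    (4,2)@(9, 5): e=[-4,4,16] → .
    (1,3)@(3, 7): e=[20,-4,0] → .  [on edge]
    (2,3)@(5, 7): e=[12,-4,8] → .
    (3,3)@(7, 7): e=[4,-4,16] → .
  covered (3 px):
    . . . . . .
    . . . X . .
    . . X X . .
    . . . . . .

Answer: 7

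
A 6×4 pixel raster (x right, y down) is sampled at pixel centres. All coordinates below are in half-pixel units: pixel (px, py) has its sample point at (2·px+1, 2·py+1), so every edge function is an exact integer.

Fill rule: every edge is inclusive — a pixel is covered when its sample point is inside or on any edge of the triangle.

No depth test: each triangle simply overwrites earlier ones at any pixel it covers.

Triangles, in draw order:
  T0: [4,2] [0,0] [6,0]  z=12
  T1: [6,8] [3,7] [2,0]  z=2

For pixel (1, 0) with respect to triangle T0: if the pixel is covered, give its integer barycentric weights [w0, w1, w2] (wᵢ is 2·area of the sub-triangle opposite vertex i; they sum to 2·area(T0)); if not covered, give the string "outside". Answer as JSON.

T0:
  2·area = 12
  edge (4, 2)→(0, 0): d=(-4,-2) inclusive
  edge (0, 0)→(6, 0): d=(6,0) inclusive
  edge (6, 0)→(4, 2): d=(-2,2) inclusive
    (1,0)@(3, 1): e=[2,6,4] → #
    (2,0)@(5, 1): e=[6,6,0] → #  [on edge]
    (3,0)@(7, 1): e=[10,6,-4] → ·
    (1,1)@(3, 3): e=[-6,18,0] → ·  [on edge]
    (2,1)@(5, 3): e=[-2,18,-4] → ·
    (0,2)@(1, 5): e=[-18,30,0] → ·  [on edge]
  covered (2 px):
    · # # · · ·
    · · · · · ·
    · · · · · ·
    · · · · · ·
T1:
  2·area = 20
  edge (6, 8)→(3, 7): d=(-3,-1) inclusive
  edge (3, 7)→(2, 0): d=(-1,-7) inclusive
  edge (2, 0)→(6, 8): d=(4,8) inclusive
    (1,1)@(3, 3): e=[12,4,4] → #
    (2,1)@(5, 3): e=[14,18,-12] → ·
    (1,2)@(3, 5): e=[6,2,12] → #
    (2,2)@(5, 5): e=[8,16,-4] → ·
    (1,3)@(3, 7): e=[0,0,20] → #  [on edge]
    (2,3)@(5, 7): e=[2,14,4] → #
    (3,3)@(7, 7): e=[4,28,-12] → ·
  covered (4 px):
    · · · · · ·
    · # · · · ·
    · # · · · ·
    · # # · · ·

Answer: [6,4,2]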